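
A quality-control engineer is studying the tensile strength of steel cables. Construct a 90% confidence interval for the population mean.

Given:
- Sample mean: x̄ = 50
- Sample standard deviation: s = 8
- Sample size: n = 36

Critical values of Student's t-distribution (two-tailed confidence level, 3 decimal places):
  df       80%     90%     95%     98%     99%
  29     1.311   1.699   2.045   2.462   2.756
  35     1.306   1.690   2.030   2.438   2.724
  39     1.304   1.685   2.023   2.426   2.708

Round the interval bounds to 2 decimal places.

The population standard deviation σ is unknown (only the sample standard deviation s is given), so use a t-interval with df = n - 1 = 36 - 1 = 35.

For 90% confidence with df = 35, t* = 1.690 (from t-table)

Standard error: SE = s/√n = 8/√36 = 1.333333

Margin of error: E = t* × SE = 1.690 × 1.333333 = 2.2533

T-interval: x̄ ± E = 50 ± 2.2533 = (47.7467, 52.2533)

Rounded to 2 decimal places:

(47.75, 52.25)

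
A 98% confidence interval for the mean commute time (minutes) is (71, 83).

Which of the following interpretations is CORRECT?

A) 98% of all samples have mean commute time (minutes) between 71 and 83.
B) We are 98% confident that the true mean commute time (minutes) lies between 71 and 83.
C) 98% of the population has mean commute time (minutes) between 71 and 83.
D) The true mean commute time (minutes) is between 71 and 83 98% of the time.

A confidence interval represents our confidence in the procedure, not a probability statement about the parameter.

Key concept: If we repeated this sampling process many times and computed a 98% CI each time, about 98% of those intervals would contain the true population parameter.

For this specific interval (71, 83):
- Midpoint (point estimate): 77
- Margin of error: 6

The correct interpretation is the one stating confidence that the true parameter lies in the interval — option B.

B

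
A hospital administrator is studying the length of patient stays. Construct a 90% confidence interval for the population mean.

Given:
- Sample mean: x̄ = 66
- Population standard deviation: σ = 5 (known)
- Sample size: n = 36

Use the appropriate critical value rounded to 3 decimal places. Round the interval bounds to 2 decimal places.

The population standard deviation σ is known, so use a z-interval (standard normal critical value).

For 90% confidence, z* = 1.645 (from standard normal table)

Standard error: SE = σ/√n = 5/√36 = 0.833333

Margin of error: E = z* × SE = 1.645 × 0.833333 = 1.3708

Z-interval: x̄ ± E = 66 ± 1.3708 = (64.6292, 67.3708)

Rounded to 2 decimal places:

(64.63, 67.37)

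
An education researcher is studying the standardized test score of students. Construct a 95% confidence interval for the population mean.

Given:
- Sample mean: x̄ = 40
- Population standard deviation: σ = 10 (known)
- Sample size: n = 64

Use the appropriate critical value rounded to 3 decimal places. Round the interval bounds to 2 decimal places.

The population standard deviation σ is known, so use a z-interval (standard normal critical value).

For 95% confidence, z* = 1.96 (from standard normal table)

Standard error: SE = σ/√n = 10/√64 = 1.250000

Margin of error: E = z* × SE = 1.96 × 1.250000 = 2.4500

Z-interval: x̄ ± E = 40 ± 2.4500 = (37.5500, 42.4500)

Rounded to 2 decimal places:

(37.55, 42.45)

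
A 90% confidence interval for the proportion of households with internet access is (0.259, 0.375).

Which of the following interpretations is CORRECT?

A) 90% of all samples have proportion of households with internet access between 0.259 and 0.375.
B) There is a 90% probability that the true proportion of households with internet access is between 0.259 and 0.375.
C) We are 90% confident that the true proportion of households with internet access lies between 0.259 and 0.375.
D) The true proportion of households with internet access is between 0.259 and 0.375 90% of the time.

A confidence interval represents our confidence in the procedure, not a probability statement about the parameter.

Key concept: If we repeated this sampling process many times and computed a 90% CI each time, about 90% of those intervals would contain the true population parameter.

For this specific interval (0.259, 0.375):
- Midpoint (point estimate): 0.317
- Margin of error: 0.058

The correct interpretation is the one stating confidence that the true parameter lies in the interval — option C.

C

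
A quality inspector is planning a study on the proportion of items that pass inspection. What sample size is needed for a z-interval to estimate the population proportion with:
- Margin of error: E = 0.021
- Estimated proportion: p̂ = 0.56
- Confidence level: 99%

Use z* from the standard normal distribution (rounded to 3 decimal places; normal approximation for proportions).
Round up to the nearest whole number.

Using z* for proportion z-interval (normal approximation).

For 99% confidence, z* = 2.576 (from standard normal table)

Sample size formula for proportion z-interval: n = z*²p̂(1-p̂)/E²

n = 2.576² × 0.56 × 0.44 / 0.021²
  = 6.635776 × 0.2464 / 0.000441
  = 3707.6082

Round up to the nearest whole number: n = 3708

3708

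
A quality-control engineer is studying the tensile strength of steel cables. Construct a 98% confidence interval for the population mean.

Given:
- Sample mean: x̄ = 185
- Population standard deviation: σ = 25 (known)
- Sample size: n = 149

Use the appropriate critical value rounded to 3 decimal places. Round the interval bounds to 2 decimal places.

The population standard deviation σ is known, so use a z-interval (standard normal critical value).

For 98% confidence, z* = 2.326 (from standard normal table)

Standard error: SE = σ/√n = 25/√149 = 2.048080

Margin of error: E = z* × SE = 2.326 × 2.048080 = 4.7638

Z-interval: x̄ ± E = 185 ± 4.7638 = (180.2362, 189.7638)

Rounded to 2 decimal places:

(180.24, 189.76)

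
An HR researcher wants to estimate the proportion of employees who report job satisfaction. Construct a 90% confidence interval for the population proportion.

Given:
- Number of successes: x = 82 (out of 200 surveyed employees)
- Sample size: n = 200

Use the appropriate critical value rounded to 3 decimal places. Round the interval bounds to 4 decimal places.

Sample proportion: p̂ = 82/200 = 0.410000

Check conditions for normal approximation:
  np̂ = 82 ≥ 10 ✓
  n(1-p̂) = 118 ≥ 10 ✓

The sample is large enough, so use a z-interval (normal approximation) for the proportion.

For 90% confidence, z* = 1.645 (from standard normal table)

Standard error: SE = √(p̂(1-p̂)/n) = √(0.410000×0.590000/200) = 0.03477787

Margin of error: E = z* × SE = 1.645 × 0.03477787 = 0.057210

Z-interval: p̂ ± E = 0.410000 ± 0.057210 = (0.352790, 0.467210)

Rounded to 4 decimal places:

(0.3528, 0.4672)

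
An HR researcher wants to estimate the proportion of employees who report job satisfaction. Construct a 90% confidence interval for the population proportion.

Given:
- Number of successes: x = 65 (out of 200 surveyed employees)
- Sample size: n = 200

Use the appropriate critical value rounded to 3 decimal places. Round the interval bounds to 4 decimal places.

Sample proportion: p̂ = 65/200 = 0.325000

Check conditions for normal approximation:
  np̂ = 65 ≥ 10 ✓
  n(1-p̂) = 135 ≥ 10 ✓

The sample is large enough, so use a z-interval (normal approximation) for the proportion.

For 90% confidence, z* = 1.645 (from standard normal table)

Standard error: SE = √(p̂(1-p̂)/n) = √(0.325000×0.675000/200) = 0.03311910

Margin of error: E = z* × SE = 1.645 × 0.03311910 = 0.054481

Z-interval: p̂ ± E = 0.325000 ± 0.054481 = (0.270519, 0.379481)

Rounded to 4 decimal places:

(0.2705, 0.3795)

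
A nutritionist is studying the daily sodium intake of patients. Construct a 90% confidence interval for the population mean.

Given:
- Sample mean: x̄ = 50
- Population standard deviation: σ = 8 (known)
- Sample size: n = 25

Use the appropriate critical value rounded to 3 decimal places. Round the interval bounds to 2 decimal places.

The population standard deviation σ is known, so use a z-interval (standard normal critical value).

For 90% confidence, z* = 1.645 (from standard normal table)

Standard error: SE = σ/√n = 8/√25 = 1.600000

Margin of error: E = z* × SE = 1.645 × 1.600000 = 2.6320

Z-interval: x̄ ± E = 50 ± 2.6320 = (47.3680, 52.6320)

Rounded to 2 decimal places:

(47.37, 52.63)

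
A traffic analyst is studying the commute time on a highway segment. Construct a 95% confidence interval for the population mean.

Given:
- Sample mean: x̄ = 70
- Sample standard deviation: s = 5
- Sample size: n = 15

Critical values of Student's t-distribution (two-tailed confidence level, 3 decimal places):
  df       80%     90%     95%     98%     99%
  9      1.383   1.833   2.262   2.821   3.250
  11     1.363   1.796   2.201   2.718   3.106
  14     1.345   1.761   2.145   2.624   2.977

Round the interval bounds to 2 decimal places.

The population standard deviation σ is unknown (only the sample standard deviation s is given), so use a t-interval with df = n - 1 = 15 - 1 = 14.

For 95% confidence with df = 14, t* = 2.145 (from t-table)

Standard error: SE = s/√n = 5/√15 = 1.290994

Margin of error: E = t* × SE = 2.145 × 1.290994 = 2.7692

T-interval: x̄ ± E = 70 ± 2.7692 = (67.2308, 72.7692)

Rounded to 2 decimal places:

(67.23, 72.77)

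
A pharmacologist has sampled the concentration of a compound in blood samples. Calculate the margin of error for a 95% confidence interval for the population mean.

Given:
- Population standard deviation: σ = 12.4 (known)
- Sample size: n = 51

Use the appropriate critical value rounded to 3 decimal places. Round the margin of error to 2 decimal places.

The population standard deviation σ is known, so use the z-interval margin of error formula.

For 95% confidence, z* = 1.96 (from standard normal table)

Margin of error formula for z-interval: E = z* × σ/√n

E = 1.96 × 12.4/√51
  = 1.96 × 1.736347
  = 3.4032

Rounded to 2 decimal places:

3.40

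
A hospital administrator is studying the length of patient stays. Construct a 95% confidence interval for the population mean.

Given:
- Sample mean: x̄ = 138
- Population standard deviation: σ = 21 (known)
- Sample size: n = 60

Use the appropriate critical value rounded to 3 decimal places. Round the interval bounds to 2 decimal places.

The population standard deviation σ is known, so use a z-interval (standard normal critical value).

For 95% confidence, z* = 1.96 (from standard normal table)

Standard error: SE = σ/√n = 21/√60 = 2.711088

Margin of error: E = z* × SE = 1.96 × 2.711088 = 5.3137

Z-interval: x̄ ± E = 138 ± 5.3137 = (132.6863, 143.3137)

Rounded to 2 decimal places:

(132.69, 143.31)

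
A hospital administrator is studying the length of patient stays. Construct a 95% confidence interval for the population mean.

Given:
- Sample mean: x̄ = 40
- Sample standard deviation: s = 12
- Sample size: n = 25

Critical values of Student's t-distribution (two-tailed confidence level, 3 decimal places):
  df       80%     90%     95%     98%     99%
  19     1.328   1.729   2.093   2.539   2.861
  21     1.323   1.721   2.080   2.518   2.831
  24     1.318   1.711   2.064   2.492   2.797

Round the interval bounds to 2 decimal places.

The population standard deviation σ is unknown (only the sample standard deviation s is given), so use a t-interval with df = n - 1 = 25 - 1 = 24.

For 95% confidence with df = 24, t* = 2.064 (from t-table)

Standard error: SE = s/√n = 12/√25 = 2.400000

Margin of error: E = t* × SE = 2.064 × 2.400000 = 4.9536

T-interval: x̄ ± E = 40 ± 4.9536 = (35.0464, 44.9536)

Rounded to 2 decimal places:

(35.05, 44.95)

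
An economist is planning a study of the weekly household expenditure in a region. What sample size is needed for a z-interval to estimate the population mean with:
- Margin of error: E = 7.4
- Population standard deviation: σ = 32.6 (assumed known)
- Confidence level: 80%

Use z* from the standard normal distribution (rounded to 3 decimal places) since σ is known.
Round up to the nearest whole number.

Using z* since population σ is known (z-interval formula).

For 80% confidence, z* = 1.282 (from standard normal table)

Sample size formula for z-interval: n = (z*σ/E)²

n = (1.282 × 32.6 / 7.4)²
  = (5.647730)²
  = 31.8969

Round up to the nearest whole number: n = 32

32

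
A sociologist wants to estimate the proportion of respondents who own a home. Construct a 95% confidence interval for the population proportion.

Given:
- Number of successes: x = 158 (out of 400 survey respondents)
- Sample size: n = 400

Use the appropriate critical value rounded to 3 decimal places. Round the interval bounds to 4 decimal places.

Sample proportion: p̂ = 158/400 = 0.395000

Check conditions for normal approximation:
  np̂ = 158 ≥ 10 ✓
  n(1-p̂) = 242 ≥ 10 ✓

The sample is large enough, so use a z-interval (normal approximation) for the proportion.

For 95% confidence, z* = 1.96 (from standard normal table)

Standard error: SE = √(p̂(1-p̂)/n) = √(0.395000×0.605000/400) = 0.02444253

Margin of error: E = z* × SE = 1.96 × 0.02444253 = 0.047907

Z-interval: p̂ ± E = 0.395000 ± 0.047907 = (0.347093, 0.442907)

Rounded to 4 decimal places:

(0.3471, 0.4429)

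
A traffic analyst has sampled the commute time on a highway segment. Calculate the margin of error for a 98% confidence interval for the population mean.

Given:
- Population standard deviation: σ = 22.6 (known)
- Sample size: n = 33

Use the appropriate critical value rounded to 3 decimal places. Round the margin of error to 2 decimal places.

The population standard deviation σ is known, so use the z-interval margin of error formula.

For 98% confidence, z* = 2.326 (from standard normal table)

Margin of error formula for z-interval: E = z* × σ/√n

E = 2.326 × 22.6/√33
  = 2.326 × 3.934155
  = 9.1508

Rounded to 2 decimal places:

9.15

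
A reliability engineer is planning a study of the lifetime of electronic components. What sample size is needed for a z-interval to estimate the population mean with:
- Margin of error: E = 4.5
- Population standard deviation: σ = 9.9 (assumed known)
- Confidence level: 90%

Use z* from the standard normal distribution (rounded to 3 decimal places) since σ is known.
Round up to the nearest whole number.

Using z* since population σ is known (z-interval formula).

For 90% confidence, z* = 1.645 (from standard normal table)

Sample size formula for z-interval: n = (z*σ/E)²

n = (1.645 × 9.9 / 4.5)²
  = (3.619000)²
  = 13.0972

Round up to the nearest whole number: n = 14

14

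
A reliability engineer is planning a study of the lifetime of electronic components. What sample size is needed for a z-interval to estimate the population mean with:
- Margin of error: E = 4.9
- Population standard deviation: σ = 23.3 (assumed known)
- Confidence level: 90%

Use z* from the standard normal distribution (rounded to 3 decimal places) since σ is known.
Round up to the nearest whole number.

Using z* since population σ is known (z-interval formula).

For 90% confidence, z* = 1.645 (from standard normal table)

Sample size formula for z-interval: n = (z*σ/E)²

n = (1.645 × 23.3 / 4.9)²
  = (7.822143)²
  = 61.1859

Round up to the nearest whole number: n = 62

62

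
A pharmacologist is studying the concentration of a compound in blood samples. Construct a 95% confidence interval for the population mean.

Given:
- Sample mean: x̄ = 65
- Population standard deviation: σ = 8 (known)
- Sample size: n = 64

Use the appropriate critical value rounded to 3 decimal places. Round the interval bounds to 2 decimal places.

The population standard deviation σ is known, so use a z-interval (standard normal critical value).

For 95% confidence, z* = 1.96 (from standard normal table)

Standard error: SE = σ/√n = 8/√64 = 1.000000

Margin of error: E = z* × SE = 1.96 × 1.000000 = 1.9600

Z-interval: x̄ ± E = 65 ± 1.9600 = (63.0400, 66.9600)

Rounded to 2 decimal places:

(63.04, 66.96)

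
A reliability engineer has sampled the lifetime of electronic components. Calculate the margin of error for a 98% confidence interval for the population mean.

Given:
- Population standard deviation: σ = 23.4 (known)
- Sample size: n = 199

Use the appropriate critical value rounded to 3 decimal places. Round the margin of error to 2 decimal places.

The population standard deviation σ is known, so use the z-interval margin of error formula.

For 98% confidence, z* = 2.326 (from standard normal table)

Margin of error formula for z-interval: E = z* × σ/√n

E = 2.326 × 23.4/√199
  = 2.326 × 1.658782
  = 3.8583

Rounded to 2 decimal places:

3.86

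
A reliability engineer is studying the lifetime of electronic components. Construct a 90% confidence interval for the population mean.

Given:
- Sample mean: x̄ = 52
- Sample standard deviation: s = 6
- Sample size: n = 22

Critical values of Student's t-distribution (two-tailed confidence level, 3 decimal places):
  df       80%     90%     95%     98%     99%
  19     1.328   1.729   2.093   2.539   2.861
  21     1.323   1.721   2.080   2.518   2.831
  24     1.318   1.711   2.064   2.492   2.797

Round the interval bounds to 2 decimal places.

The population standard deviation σ is unknown (only the sample standard deviation s is given), so use a t-interval with df = n - 1 = 22 - 1 = 21.

For 90% confidence with df = 21, t* = 1.721 (from t-table)

Standard error: SE = s/√n = 6/√22 = 1.279204

Margin of error: E = t* × SE = 1.721 × 1.279204 = 2.2015

T-interval: x̄ ± E = 52 ± 2.2015 = (49.7985, 54.2015)

Rounded to 2 decimal places:

(49.80, 54.20)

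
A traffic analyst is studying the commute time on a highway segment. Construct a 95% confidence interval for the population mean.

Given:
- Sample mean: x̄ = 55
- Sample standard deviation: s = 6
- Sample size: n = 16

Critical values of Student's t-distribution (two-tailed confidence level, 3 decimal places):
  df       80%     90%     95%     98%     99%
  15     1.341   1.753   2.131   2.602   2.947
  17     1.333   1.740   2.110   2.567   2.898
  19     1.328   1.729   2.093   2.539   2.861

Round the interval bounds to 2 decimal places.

The population standard deviation σ is unknown (only the sample standard deviation s is given), so use a t-interval with df = n - 1 = 16 - 1 = 15.

For 95% confidence with df = 15, t* = 2.131 (from t-table)

Standard error: SE = s/√n = 6/√16 = 1.500000

Margin of error: E = t* × SE = 2.131 × 1.500000 = 3.1965

T-interval: x̄ ± E = 55 ± 3.1965 = (51.8035, 58.1965)

Rounded to 2 decimal places:

(51.80, 58.20)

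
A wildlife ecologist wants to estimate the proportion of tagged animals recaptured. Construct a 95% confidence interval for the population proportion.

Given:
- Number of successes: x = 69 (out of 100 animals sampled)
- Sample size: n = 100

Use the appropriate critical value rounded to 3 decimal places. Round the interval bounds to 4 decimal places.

Sample proportion: p̂ = 69/100 = 0.690000

Check conditions for normal approximation:
  np̂ = 69 ≥ 10 ✓
  n(1-p̂) = 31 ≥ 10 ✓

The sample is large enough, so use a z-interval (normal approximation) for the proportion.

For 95% confidence, z* = 1.96 (from standard normal table)

Standard error: SE = √(p̂(1-p̂)/n) = √(0.690000×0.310000/100) = 0.04624932

Margin of error: E = z* × SE = 1.96 × 0.04624932 = 0.090649

Z-interval: p̂ ± E = 0.690000 ± 0.090649 = (0.599351, 0.780649)

Rounded to 4 decimal places:

(0.5994, 0.7806)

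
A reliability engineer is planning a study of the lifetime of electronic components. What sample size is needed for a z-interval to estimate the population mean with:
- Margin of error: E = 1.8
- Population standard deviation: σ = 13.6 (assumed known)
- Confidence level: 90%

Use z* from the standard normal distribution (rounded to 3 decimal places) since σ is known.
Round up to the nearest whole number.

Using z* since population σ is known (z-interval formula).

For 90% confidence, z* = 1.645 (from standard normal table)

Sample size formula for z-interval: n = (z*σ/E)²

n = (1.645 × 13.6 / 1.8)²
  = (12.428889)²
  = 154.4773

Round up to the nearest whole number: n = 155

155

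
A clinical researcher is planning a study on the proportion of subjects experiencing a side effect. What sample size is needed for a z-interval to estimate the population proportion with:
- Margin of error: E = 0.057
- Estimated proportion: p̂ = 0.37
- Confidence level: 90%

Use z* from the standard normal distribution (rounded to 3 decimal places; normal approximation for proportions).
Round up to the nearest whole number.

Using z* for proportion z-interval (normal approximation).

For 90% confidence, z* = 1.645 (from standard normal table)

Sample size formula for proportion z-interval: n = z*²p̂(1-p̂)/E²

n = 1.645² × 0.37 × 0.63 / 0.057²
  = 2.706025 × 0.2331 / 0.003249
  = 194.1442

Round up to the nearest whole number: n = 195

195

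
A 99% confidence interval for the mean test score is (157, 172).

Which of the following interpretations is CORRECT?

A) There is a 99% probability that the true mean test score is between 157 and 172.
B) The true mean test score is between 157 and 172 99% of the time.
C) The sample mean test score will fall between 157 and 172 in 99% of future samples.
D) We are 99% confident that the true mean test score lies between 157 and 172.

A confidence interval represents our confidence in the procedure, not a probability statement about the parameter.

Key concept: If we repeated this sampling process many times and computed a 99% CI each time, about 99% of those intervals would contain the true population parameter.

For this specific interval (157, 172):
- Midpoint (point estimate): 164.5
- Margin of error: 7.5

The correct interpretation is the one stating confidence that the true parameter lies in the interval — option D.

D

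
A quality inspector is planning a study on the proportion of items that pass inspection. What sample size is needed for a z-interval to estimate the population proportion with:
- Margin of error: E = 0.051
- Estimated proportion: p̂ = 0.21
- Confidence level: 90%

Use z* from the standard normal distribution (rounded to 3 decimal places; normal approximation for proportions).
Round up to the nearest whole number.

Using z* for proportion z-interval (normal approximation).

For 90% confidence, z* = 1.645 (from standard normal table)

Sample size formula for proportion z-interval: n = z*²p̂(1-p̂)/E²

n = 1.645² × 0.21 × 0.79 / 0.051²
  = 2.706025 × 0.1659 / 0.002601
  = 172.5988

Round up to the nearest whole number: n = 173

173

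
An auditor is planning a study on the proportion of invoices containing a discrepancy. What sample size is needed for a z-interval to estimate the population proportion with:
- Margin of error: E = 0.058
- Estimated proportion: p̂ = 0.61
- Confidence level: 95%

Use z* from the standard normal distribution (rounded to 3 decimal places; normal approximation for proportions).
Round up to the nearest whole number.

Using z* for proportion z-interval (normal approximation).

For 95% confidence, z* = 1.96 (from standard normal table)

Sample size formula for proportion z-interval: n = z*²p̂(1-p̂)/E²

n = 1.96² × 0.61 × 0.39 / 0.058²
  = 3.8416 × 0.2379 / 0.003364
  = 271.6756

Round up to the nearest whole number: n = 272

272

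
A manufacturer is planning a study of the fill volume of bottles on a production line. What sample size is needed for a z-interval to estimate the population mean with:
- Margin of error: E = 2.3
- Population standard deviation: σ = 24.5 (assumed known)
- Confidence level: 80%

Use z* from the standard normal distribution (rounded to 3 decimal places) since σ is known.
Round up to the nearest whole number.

Using z* since population σ is known (z-interval formula).

For 80% confidence, z* = 1.282 (from standard normal table)

Sample size formula for z-interval: n = (z*σ/E)²

n = (1.282 × 24.5 / 2.3)²
  = (13.656087)²
  = 186.4887

Round up to the nearest whole number: n = 187

187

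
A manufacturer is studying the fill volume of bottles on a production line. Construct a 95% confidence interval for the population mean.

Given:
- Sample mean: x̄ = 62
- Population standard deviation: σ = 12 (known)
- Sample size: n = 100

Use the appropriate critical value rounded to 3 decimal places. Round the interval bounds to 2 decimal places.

The population standard deviation σ is known, so use a z-interval (standard normal critical value).

For 95% confidence, z* = 1.96 (from standard normal table)

Standard error: SE = σ/√n = 12/√100 = 1.200000

Margin of error: E = z* × SE = 1.96 × 1.200000 = 2.3520

Z-interval: x̄ ± E = 62 ± 2.3520 = (59.6480, 64.3520)

Rounded to 2 decimal places:

(59.65, 64.35)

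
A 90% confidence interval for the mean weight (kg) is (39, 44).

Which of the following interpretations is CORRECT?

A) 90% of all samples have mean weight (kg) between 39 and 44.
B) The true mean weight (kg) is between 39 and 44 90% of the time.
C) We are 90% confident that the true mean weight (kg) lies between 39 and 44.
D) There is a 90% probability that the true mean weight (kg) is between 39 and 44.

A confidence interval represents our confidence in the procedure, not a probability statement about the parameter.

Key concept: If we repeated this sampling process many times and computed a 90% CI each time, about 90% of those intervals would contain the true population parameter.

For this specific interval (39, 44):
- Midpoint (point estimate): 41.5
- Margin of error: 2.5

The correct interpretation is the one stating confidence that the true parameter lies in the interval — option C.

C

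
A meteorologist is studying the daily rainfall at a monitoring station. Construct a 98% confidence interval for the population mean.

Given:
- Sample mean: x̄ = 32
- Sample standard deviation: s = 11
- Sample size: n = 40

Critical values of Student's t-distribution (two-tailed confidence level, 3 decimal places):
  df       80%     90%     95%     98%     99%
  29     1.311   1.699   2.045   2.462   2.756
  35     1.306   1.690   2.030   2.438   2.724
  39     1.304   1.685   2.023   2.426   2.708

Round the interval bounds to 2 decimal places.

The population standard deviation σ is unknown (only the sample standard deviation s is given), so use a t-interval with df = n - 1 = 40 - 1 = 39.

For 98% confidence with df = 39, t* = 2.426 (from t-table)

Standard error: SE = s/√n = 11/√40 = 1.739253

Margin of error: E = t* × SE = 2.426 × 1.739253 = 4.2194

T-interval: x̄ ± E = 32 ± 4.2194 = (27.7806, 36.2194)

Rounded to 2 decimal places:

(27.78, 36.22)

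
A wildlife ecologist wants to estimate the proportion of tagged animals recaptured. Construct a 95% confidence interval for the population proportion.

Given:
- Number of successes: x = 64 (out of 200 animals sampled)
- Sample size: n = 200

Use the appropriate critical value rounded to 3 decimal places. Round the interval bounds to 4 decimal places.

Sample proportion: p̂ = 64/200 = 0.3200000

Check conditions for normal approximation:
  np̂ = 64 ≥ 10 ✓
  n(1-p̂) = 136 ≥ 10 ✓

The sample is large enough, so use a z-interval (normal approximation) for the proportion.

For 95% confidence, z* = 1.96 (from standard normal table)

Standard error: SE = √(p̂(1-p̂)/n) = √(0.3200000×0.6800000/200) = 0.032984845

Margin of error: E = z* × SE = 1.96 × 0.032984845 = 0.0646503

Z-interval: p̂ ± E = 0.3200000 ± 0.0646503 = (0.2553497, 0.3846503)

Rounded to 4 decimal places:

(0.2553, 0.3847)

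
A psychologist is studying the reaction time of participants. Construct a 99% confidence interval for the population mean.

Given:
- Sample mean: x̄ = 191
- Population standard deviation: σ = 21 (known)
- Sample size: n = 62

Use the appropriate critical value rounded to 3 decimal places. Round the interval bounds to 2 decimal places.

The population standard deviation σ is known, so use a z-interval (standard normal critical value).

For 99% confidence, z* = 2.576 (from standard normal table)

Standard error: SE = σ/√n = 21/√62 = 2.667003

Margin of error: E = z* × SE = 2.576 × 2.667003 = 6.8702

Z-interval: x̄ ± E = 191 ± 6.8702 = (184.1298, 197.8702)

Rounded to 2 decimal places:

(184.13, 197.87)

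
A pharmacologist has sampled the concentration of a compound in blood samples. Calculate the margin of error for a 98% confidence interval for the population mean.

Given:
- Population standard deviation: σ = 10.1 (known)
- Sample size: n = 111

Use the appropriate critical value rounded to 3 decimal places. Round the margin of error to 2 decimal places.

The population standard deviation σ is known, so use the z-interval margin of error formula.

For 98% confidence, z* = 2.326 (from standard normal table)

Margin of error formula for z-interval: E = z* × σ/√n

E = 2.326 × 10.1/√111
  = 2.326 × 0.958650
  = 2.2298

Rounded to 2 decimal places:

2.23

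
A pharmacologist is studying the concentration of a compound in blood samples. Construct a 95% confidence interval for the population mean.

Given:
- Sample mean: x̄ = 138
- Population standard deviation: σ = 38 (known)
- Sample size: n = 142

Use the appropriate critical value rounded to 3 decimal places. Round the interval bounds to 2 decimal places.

The population standard deviation σ is known, so use a z-interval (standard normal critical value).

For 95% confidence, z* = 1.96 (from standard normal table)

Standard error: SE = σ/√n = 38/√142 = 3.188889

Margin of error: E = z* × SE = 1.96 × 3.188889 = 6.2502

Z-interval: x̄ ± E = 138 ± 6.2502 = (131.7498, 144.2502)

Rounded to 2 decimal places:

(131.75, 144.25)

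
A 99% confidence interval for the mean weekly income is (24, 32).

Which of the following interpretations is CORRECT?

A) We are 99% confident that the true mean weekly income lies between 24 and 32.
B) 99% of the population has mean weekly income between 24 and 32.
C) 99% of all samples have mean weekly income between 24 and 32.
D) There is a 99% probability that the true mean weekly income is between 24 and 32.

A confidence interval represents our confidence in the procedure, not a probability statement about the parameter.

Key concept: If we repeated this sampling process many times and computed a 99% CI each time, about 99% of those intervals would contain the true population parameter.

For this specific interval (24, 32):
- Midpoint (point estimate): 28
- Margin of error: 4

The correct interpretation is the one stating confidence that the true parameter lies in the interval — option A.

A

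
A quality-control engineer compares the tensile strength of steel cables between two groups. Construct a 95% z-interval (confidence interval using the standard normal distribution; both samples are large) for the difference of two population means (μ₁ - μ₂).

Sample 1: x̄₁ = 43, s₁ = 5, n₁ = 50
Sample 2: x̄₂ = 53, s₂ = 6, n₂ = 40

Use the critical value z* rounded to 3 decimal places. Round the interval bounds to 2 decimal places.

Both samples are large (n₁ = 50 ≥ 30, n₂ = 40 ≥ 30), so a z-interval for the difference of means applies.

Point estimate: x̄₁ - x̄₂ = 43 - 53 = -10

Standard error: SE = √(s₁²/n₁ + s₂²/n₂)
= √(5²/50 + 6²/40)
= √(0.500000 + 0.900000)
= 1.183216

For 95% confidence, z* = 1.96 (from standard normal table)
Margin of error: E = z* × SE = 1.96 × 1.183216 = 2.3191

Z-interval: (x̄₁ - x̄₂) ± E = -10 ± 2.3191 = (-12.3191, -7.6809)

Rounded to 2 decimal places:

(-12.32, -7.68)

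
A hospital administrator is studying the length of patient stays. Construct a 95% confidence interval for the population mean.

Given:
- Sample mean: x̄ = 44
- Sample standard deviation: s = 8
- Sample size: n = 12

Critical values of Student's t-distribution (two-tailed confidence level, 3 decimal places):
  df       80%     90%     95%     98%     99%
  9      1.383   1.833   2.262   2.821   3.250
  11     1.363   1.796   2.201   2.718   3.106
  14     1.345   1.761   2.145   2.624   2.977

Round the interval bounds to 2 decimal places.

The population standard deviation σ is unknown (only the sample standard deviation s is given), so use a t-interval with df = n - 1 = 12 - 1 = 11.

For 95% confidence with df = 11, t* = 2.201 (from t-table)

Standard error: SE = s/√n = 8/√12 = 2.309401

Margin of error: E = t* × SE = 2.201 × 2.309401 = 5.0830

T-interval: x̄ ± E = 44 ± 5.0830 = (38.9170, 49.0830)

Rounded to 2 decimal places:

(38.92, 49.08)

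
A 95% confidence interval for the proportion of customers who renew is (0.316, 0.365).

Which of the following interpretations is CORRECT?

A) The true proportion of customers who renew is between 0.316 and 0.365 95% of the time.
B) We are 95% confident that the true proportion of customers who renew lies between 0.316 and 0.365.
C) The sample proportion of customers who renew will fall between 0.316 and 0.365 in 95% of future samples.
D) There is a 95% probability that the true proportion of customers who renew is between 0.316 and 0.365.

A confidence interval represents our confidence in the procedure, not a probability statement about the parameter.

Key concept: If we repeated this sampling process many times and computed a 95% CI each time, about 95% of those intervals would contain the true population parameter.

For this specific interval (0.316, 0.365):
- Midpoint (point estimate): 0.3405
- Margin of error: 0.0245

The correct interpretation is the one stating confidence that the true parameter lies in the interval — option B.

B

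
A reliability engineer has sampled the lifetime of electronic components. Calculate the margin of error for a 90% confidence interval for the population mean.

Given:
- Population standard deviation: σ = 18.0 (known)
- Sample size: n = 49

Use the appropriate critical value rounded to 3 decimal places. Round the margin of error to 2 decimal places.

The population standard deviation σ is known, so use the z-interval margin of error formula.

For 90% confidence, z* = 1.645 (from standard normal table)

Margin of error formula for z-interval: E = z* × σ/√n

E = 1.645 × 18.0/√49
  = 1.645 × 2.571429
  = 4.2300

Rounded to 2 decimal places:

4.23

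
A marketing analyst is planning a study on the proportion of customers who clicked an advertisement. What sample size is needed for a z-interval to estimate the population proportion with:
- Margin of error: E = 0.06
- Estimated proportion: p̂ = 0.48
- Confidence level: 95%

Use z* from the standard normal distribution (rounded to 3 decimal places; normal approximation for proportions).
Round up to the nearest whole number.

Using z* for proportion z-interval (normal approximation).

For 95% confidence, z* = 1.96 (from standard normal table)

Sample size formula for proportion z-interval: n = z*²p̂(1-p̂)/E²

n = 1.96² × 0.48 × 0.52 / 0.06²
  = 3.8416 × 0.2496 / 0.0036
  = 266.3509

Round up to the nearest whole number: n = 267

267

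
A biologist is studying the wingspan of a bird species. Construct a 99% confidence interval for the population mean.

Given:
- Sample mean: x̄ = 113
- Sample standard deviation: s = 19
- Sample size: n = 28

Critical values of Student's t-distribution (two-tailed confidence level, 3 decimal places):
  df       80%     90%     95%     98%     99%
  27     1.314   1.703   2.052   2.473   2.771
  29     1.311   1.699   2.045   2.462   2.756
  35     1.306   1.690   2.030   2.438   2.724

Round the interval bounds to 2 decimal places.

The population standard deviation σ is unknown (only the sample standard deviation s is given), so use a t-interval with df = n - 1 = 28 - 1 = 27.

For 99% confidence with df = 27, t* = 2.771 (from t-table)

Standard error: SE = s/√n = 19/√28 = 3.590662

Margin of error: E = t* × SE = 2.771 × 3.590662 = 9.9497

T-interval: x̄ ± E = 113 ± 9.9497 = (103.0503, 122.9497)

Rounded to 2 decimal places:

(103.05, 122.95)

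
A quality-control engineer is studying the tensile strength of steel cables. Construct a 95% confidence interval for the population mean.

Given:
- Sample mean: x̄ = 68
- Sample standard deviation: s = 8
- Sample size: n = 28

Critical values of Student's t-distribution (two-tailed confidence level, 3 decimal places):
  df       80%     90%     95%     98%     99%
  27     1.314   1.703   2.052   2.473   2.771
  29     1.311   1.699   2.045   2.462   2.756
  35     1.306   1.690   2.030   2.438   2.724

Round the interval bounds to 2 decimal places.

The population standard deviation σ is unknown (only the sample standard deviation s is given), so use a t-interval with df = n - 1 = 28 - 1 = 27.

For 95% confidence with df = 27, t* = 2.052 (from t-table)

Standard error: SE = s/√n = 8/√28 = 1.511858

Margin of error: E = t* × SE = 2.052 × 1.511858 = 3.1023

T-interval: x̄ ± E = 68 ± 3.1023 = (64.8977, 71.1023)

Rounded to 2 decimal places:

(64.90, 71.10)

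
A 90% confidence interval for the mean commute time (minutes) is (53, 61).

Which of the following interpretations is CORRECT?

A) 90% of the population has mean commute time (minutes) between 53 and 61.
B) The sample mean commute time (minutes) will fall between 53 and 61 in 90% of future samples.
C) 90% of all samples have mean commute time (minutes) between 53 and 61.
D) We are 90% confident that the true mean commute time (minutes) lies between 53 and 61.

A confidence interval represents our confidence in the procedure, not a probability statement about the parameter.

Key concept: If we repeated this sampling process many times and computed a 90% CI each time, about 90% of those intervals would contain the true population parameter.

For this specific interval (53, 61):
- Midpoint (point estimate): 57
- Margin of error: 4

The correct interpretation is the one stating confidence that the true parameter lies in the interval — option D.

D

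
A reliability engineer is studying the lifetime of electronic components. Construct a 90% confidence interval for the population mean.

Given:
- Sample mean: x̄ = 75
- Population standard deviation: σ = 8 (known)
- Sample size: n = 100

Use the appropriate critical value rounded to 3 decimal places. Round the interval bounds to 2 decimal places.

The population standard deviation σ is known, so use a z-interval (standard normal critical value).

For 90% confidence, z* = 1.645 (from standard normal table)

Standard error: SE = σ/√n = 8/√100 = 0.800000

Margin of error: E = z* × SE = 1.645 × 0.800000 = 1.3160

Z-interval: x̄ ± E = 75 ± 1.3160 = (73.6840, 76.3160)

Rounded to 2 decimal places:

(73.68, 76.32)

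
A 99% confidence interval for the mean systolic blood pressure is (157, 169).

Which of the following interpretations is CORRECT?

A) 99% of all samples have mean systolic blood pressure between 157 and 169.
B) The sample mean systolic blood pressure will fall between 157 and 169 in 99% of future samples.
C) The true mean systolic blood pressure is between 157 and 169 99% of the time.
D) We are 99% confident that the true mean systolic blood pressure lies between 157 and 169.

A confidence interval represents our confidence in the procedure, not a probability statement about the parameter.

Key concept: If we repeated this sampling process many times and computed a 99% CI each time, about 99% of those intervals would contain the true population parameter.

For this specific interval (157, 169):
- Midpoint (point estimate): 163
- Margin of error: 6

The correct interpretation is the one stating confidence that the true parameter lies in the interval — option D.

D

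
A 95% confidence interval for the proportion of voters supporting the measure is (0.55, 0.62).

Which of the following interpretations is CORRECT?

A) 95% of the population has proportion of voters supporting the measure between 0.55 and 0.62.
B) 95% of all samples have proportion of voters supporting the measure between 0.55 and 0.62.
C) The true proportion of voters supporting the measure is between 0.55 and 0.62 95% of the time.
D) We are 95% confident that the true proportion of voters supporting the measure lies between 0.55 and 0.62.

A confidence interval represents our confidence in the procedure, not a probability statement about the parameter.

Key concept: If we repeated this sampling process many times and computed a 95% CI each time, about 95% of those intervals would contain the true population parameter.

For this specific interval (0.55, 0.62):
- Midpoint (point estimate): 0.585
- Margin of error: 0.035

The correct interpretation is the one stating confidence that the true parameter lies in the interval — option D.

D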